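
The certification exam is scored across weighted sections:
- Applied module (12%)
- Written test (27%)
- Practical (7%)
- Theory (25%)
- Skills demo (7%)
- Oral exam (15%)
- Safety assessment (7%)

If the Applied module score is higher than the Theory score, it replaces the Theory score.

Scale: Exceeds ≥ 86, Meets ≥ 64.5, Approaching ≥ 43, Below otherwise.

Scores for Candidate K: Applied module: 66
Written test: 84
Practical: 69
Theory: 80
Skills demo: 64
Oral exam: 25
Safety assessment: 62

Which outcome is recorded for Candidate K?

Applied module (66) ≤ Theory (80), so Theory stays at 80.
Weighted total:
  Applied module 66 × 0.12 = 7.92
  Written test 84 × 0.27 = 22.68
  Practical 69 × 0.07 = 4.83
  Theory 80 × 0.25 = 20
  Skills demo 64 × 0.07 = 4.48
  Oral exam 25 × 0.15 = 3.75
  Safety assessment 62 × 0.07 = 4.34
Sum = 68
68 is ≥ 64.5 and < 86 → Meets

Meets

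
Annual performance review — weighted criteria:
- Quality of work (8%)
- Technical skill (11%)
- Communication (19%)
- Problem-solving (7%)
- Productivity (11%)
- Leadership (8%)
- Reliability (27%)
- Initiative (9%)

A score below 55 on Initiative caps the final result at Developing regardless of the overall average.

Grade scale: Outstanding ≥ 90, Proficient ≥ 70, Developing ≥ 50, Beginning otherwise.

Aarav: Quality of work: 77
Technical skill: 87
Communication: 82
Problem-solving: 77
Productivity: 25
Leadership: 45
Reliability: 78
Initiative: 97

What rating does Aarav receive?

Initiative score 97 ≥ 55: minimum met.
Weighted total:
  Quality of work 77 × 0.08 = 6.16
  Technical skill 87 × 0.11 = 9.57
  Communication 82 × 0.19 = 15.58
  Problem-solving 77 × 0.07 = 5.39
  Productivity 25 × 0.11 = 2.75
  Leadership 45 × 0.08 = 3.6
  Reliability 78 × 0.27 = 21.06
  Initiative 97 × 0.09 = 8.73
Sum = 72.84
72.84 is ≥ 70 and < 90 → Proficient

Proficient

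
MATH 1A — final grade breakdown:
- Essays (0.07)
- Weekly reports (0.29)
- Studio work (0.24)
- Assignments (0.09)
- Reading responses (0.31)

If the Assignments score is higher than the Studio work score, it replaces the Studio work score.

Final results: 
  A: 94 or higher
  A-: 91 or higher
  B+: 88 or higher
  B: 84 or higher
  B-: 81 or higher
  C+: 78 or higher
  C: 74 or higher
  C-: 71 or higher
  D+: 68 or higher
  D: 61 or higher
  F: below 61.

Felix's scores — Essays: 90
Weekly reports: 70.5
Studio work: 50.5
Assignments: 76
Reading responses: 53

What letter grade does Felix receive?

Assignments (76) > Studio work (50.5), so Studio work counts as 76.
Weighted total:
  Essays 90 × 0.07 = 6.3
  Weekly reports 70.5 × 0.29 = 20.445
  Studio work 76 × 0.24 = 18.24
  Assignments 76 × 0.09 = 6.84
  Reading responses 53 × 0.31 = 16.43
Sum = 68.255
68.255 is ≥ 68 and < 71 → D+

D+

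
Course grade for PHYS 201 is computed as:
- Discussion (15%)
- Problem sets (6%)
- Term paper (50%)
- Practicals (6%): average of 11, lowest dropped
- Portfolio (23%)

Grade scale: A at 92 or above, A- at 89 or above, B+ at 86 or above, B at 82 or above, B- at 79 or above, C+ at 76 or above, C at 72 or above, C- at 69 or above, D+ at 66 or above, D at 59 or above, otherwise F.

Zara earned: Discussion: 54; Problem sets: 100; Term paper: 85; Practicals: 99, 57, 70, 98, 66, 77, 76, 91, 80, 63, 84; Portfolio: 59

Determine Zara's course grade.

Practicals: drop 57 → average of remaining 10 = 804/10 = 80.4
Weighted total:
  Discussion 54 × 0.15 = 8.1
  Problem sets 100 × 0.06 = 6
  Term paper 85 × 0.5 = 42.5
  Practicals 80.4 × 0.06 = 4.824
  Portfolio 59 × 0.23 = 13.57
Sum = 74.994
74.994 is ≥ 72 and < 76 → C

C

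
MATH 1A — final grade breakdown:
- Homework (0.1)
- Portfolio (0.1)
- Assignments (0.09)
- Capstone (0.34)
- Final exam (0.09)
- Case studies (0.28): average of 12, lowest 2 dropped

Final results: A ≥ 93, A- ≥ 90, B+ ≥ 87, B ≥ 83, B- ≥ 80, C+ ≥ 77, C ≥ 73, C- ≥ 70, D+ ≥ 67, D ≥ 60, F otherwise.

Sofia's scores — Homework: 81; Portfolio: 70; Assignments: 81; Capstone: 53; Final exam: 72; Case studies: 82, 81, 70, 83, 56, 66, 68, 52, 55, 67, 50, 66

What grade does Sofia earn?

Case studies: drop 50, 52 → average of remaining 10 = 694/10 = 69.4
Weighted total:
  Homework 81 × 0.1 = 8.1
  Portfolio 70 × 0.1 = 7
  Assignments 81 × 0.09 = 7.29
  Capstone 53 × 0.34 = 18.02
  Final exam 72 × 0.09 = 6.48
  Case studies 69.4 × 0.28 = 19.432
Sum = 66.322
66.322 is ≥ 60 and < 67 → D

D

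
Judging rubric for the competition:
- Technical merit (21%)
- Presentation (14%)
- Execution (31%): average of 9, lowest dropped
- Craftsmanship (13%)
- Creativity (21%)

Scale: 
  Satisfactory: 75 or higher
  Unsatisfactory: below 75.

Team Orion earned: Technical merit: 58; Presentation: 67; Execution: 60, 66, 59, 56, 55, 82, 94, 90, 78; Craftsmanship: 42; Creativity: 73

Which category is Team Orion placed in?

Execution: drop 55 → average of remaining 8 = 585/8 = 73.125
Weighted total:
  Technical merit 58 × 0.21 = 12.18
  Presentation 67 × 0.14 = 9.38
  Execution 73.125 × 0.31 = 22.66875
  Craftsmanship 42 × 0.13 = 5.46
  Creativity 73 × 0.21 = 15.33
Sum = 65.01875
65.01875 < 75 → Unsatisfactory

Unsatisfactory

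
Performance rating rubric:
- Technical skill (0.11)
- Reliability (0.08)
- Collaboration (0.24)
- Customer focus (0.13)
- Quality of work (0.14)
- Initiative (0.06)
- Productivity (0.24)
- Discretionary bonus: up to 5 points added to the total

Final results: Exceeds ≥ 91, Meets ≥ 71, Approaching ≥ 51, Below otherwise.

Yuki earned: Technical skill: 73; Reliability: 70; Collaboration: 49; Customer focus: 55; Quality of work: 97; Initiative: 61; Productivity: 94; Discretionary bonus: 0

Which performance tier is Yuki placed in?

Weighted total:
  Technical skill 73 × 0.11 = 8.03
  Reliability 70 × 0.08 = 5.6
  Collaboration 49 × 0.24 = 11.76
  Customer focus 55 × 0.13 = 7.15
  Quality of work 97 × 0.14 = 13.58
  Initiative 61 × 0.06 = 3.66
  Productivity 94 × 0.24 = 22.56
Sum = 72.34
Discretionary bonus: 72.34 + 0 = 72.34
72.34 is ≥ 71 and < 91 → Meets

Meets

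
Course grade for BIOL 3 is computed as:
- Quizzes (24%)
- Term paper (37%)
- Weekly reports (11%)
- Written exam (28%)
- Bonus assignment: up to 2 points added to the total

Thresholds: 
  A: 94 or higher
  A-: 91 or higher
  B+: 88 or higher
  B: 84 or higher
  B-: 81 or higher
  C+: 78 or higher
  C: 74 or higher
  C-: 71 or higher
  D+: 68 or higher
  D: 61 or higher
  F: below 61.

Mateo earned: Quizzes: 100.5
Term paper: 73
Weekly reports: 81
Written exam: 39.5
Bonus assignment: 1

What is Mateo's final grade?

Weighted total:
  Quizzes 100.5 × 0.24 = 24.12
  Term paper 73 × 0.37 = 27.01
  Weekly reports 81 × 0.11 = 8.91
  Written exam 39.5 × 0.28 = 11.06
Sum = 71.1
Bonus assignment: 71.1 + 1 = 72.1
72.1 is ≥ 71 and < 74 → C-

C-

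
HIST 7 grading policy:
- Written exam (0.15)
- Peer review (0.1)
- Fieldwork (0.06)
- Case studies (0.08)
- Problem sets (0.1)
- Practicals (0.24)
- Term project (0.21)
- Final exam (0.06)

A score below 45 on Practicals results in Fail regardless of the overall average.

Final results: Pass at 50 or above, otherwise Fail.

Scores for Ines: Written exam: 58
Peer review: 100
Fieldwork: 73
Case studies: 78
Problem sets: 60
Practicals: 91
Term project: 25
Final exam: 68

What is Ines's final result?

Pass

Practicals score 91 ≥ 45: minimum met.
Weighted total:
  Written exam 58 × 0.15 = 8.7
  Peer review 100 × 0.1 = 10
  Fieldwork 73 × 0.06 = 4.38
  Case studies 78 × 0.08 = 6.24
  Problem sets 60 × 0.1 = 6
  Practicals 91 × 0.24 = 21.84
  Term project 25 × 0.21 = 5.25
  Final exam 68 × 0.06 = 4.08
Sum = 66.49
66.49 ≥ 50 → Pass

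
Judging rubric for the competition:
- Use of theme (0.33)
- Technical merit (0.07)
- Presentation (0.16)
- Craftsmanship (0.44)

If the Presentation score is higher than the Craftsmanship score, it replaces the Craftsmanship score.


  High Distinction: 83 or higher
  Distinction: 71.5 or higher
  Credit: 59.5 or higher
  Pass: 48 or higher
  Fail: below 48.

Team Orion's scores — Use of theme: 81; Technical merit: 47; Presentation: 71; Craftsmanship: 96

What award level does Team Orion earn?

Presentation (71) ≤ Craftsmanship (96), so Craftsmanship stays at 96.
Weighted total:
  Use of theme 81 × 0.33 = 26.73
  Technical merit 47 × 0.07 = 3.29
  Presentation 71 × 0.16 = 11.36
  Craftsmanship 96 × 0.44 = 42.24
Sum = 83.62
83.62 ≥ 83 → High Distinction

High Distinction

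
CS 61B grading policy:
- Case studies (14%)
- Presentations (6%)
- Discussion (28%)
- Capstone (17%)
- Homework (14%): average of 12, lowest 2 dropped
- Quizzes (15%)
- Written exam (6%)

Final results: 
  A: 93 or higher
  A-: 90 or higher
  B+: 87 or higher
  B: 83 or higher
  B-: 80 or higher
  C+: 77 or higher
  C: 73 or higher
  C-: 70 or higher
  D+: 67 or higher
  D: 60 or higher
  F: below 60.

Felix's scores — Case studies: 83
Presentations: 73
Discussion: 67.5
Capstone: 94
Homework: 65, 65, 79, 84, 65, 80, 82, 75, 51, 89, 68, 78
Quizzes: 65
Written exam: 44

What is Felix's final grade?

C

Homework: drop 51, 65 → average of remaining 10 = 765/10 = 76.5
Weighted total:
  Case studies 83 × 0.14 = 11.62
  Presentations 73 × 0.06 = 4.38
  Discussion 67.5 × 0.28 = 18.9
  Capstone 94 × 0.17 = 15.98
  Homework 76.5 × 0.14 = 10.71
  Quizzes 65 × 0.15 = 9.75
  Written exam 44 × 0.06 = 2.64
Sum = 73.98
73.98 is ≥ 73 and < 77 → C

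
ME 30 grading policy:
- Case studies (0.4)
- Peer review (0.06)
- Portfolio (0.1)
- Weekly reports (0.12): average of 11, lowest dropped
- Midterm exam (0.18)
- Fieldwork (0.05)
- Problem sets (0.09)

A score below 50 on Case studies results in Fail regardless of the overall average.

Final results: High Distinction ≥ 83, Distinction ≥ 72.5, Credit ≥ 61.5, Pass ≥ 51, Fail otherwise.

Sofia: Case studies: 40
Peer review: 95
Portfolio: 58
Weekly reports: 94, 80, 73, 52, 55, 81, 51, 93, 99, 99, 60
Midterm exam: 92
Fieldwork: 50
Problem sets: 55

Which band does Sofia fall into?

Weekly reports: drop 51 → average of remaining 10 = 786/10 = 78.6
Case studies score 40 < 50: minimum not met.
Weighted total:
  Case studies 40 × 0.4 = 16
  Peer review 95 × 0.06 = 5.7
  Portfolio 58 × 0.1 = 5.8
  Weekly reports 78.6 × 0.12 = 9.432
  Midterm exam 92 × 0.18 = 16.56
  Fieldwork 50 × 0.05 = 2.5
  Problem sets 55 × 0.09 = 4.95
Sum = 60.942
Because the Case studies minimum was not met, the result is Fail.

Fail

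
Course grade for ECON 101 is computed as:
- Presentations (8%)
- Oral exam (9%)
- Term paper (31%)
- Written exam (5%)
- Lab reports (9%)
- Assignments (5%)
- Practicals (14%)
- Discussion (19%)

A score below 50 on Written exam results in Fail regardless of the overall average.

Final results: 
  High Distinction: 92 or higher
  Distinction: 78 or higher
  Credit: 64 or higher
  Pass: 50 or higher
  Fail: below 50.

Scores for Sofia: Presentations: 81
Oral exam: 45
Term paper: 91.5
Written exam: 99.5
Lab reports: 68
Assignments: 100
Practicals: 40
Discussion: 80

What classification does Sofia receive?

Credit

Written exam score 99.5 ≥ 50: minimum met.
Weighted total:
  Presentations 81 × 0.08 = 6.48
  Oral exam 45 × 0.09 = 4.05
  Term paper 91.5 × 0.31 = 28.365
  Written exam 99.5 × 0.05 = 4.975
  Lab reports 68 × 0.09 = 6.12
  Assignments 100 × 0.05 = 5
  Practicals 40 × 0.14 = 5.6
  Discussion 80 × 0.19 = 15.2
Sum = 75.79
75.79 is ≥ 64 and < 78 → Credit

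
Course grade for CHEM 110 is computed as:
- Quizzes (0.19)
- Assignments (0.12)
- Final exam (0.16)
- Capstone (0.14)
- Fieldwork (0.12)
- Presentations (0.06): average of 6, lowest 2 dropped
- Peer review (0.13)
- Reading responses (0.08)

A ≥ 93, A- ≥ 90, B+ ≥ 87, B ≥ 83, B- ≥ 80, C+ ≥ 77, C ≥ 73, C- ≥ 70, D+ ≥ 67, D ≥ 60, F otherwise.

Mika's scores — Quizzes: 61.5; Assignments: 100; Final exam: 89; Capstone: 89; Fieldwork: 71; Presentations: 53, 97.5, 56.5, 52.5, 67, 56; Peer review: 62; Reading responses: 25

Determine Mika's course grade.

C

Presentations: drop 52.5, 53 → average of remaining 4 = 277/4 = 69.25
Weighted total:
  Quizzes 61.5 × 0.19 = 11.685
  Assignments 100 × 0.12 = 12
  Final exam 89 × 0.16 = 14.24
  Capstone 89 × 0.14 = 12.46
  Fieldwork 71 × 0.12 = 8.52
  Presentations 69.25 × 0.06 = 4.155
  Peer review 62 × 0.13 = 8.06
  Reading responses 25 × 0.08 = 2
Sum = 73.12
73.12 is ≥ 73 and < 77 → C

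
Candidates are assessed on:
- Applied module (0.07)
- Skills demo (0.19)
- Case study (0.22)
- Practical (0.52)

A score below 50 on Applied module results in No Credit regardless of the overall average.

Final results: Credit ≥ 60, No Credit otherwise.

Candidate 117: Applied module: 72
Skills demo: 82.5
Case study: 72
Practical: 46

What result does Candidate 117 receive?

Applied module score 72 ≥ 50: minimum met.
Weighted total:
  Applied module 72 × 0.07 = 5.04
  Skills demo 82.5 × 0.19 = 15.675
  Case study 72 × 0.22 = 15.84
  Practical 46 × 0.52 = 23.92
Sum = 60.475
60.475 ≥ 60 → Credit

Credit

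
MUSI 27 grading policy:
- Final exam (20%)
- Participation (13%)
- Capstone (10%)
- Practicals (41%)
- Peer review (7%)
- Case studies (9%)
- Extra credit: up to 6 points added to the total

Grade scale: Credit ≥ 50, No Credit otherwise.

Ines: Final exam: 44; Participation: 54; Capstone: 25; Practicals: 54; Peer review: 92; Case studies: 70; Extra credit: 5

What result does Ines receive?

Weighted total:
  Final exam 44 × 0.2 = 8.8
  Participation 54 × 0.13 = 7.02
  Capstone 25 × 0.1 = 2.5
  Practicals 54 × 0.41 = 22.14
  Peer review 92 × 0.07 = 6.44
  Case studies 70 × 0.09 = 6.3
Sum = 53.2
Extra credit: 53.2 + 5 = 58.2
58.2 ≥ 50 → Credit

Credit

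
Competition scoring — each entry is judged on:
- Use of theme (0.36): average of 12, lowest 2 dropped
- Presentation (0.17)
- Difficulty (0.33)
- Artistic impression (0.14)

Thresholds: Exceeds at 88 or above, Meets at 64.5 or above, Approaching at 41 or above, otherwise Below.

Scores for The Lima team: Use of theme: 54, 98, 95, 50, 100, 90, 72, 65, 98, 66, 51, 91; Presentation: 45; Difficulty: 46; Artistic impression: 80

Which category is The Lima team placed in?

Use of theme: drop 50, 51 → average of remaining 10 = 829/10 = 82.9
Weighted total:
  Use of theme 82.9 × 0.36 = 29.844
  Presentation 45 × 0.17 = 7.65
  Difficulty 46 × 0.33 = 15.18
  Artistic impression 80 × 0.14 = 11.2
Sum = 63.874
63.874 is ≥ 41 and < 64.5 → Approaching

Approaching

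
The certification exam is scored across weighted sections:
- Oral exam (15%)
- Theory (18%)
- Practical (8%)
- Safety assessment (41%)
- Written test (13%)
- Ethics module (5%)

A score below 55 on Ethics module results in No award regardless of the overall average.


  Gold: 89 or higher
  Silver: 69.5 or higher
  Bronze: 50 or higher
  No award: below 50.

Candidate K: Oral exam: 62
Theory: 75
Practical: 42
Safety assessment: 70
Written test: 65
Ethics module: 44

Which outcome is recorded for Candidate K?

Ethics module score 44 < 55: minimum not met.
Weighted total:
  Oral exam 62 × 0.15 = 9.3
  Theory 75 × 0.18 = 13.5
  Practical 42 × 0.08 = 3.36
  Safety assessment 70 × 0.41 = 28.7
  Written test 65 × 0.13 = 8.45
  Ethics module 44 × 0.05 = 2.2
Sum = 65.51
Because the Ethics module minimum was not met, the result is No award.

No award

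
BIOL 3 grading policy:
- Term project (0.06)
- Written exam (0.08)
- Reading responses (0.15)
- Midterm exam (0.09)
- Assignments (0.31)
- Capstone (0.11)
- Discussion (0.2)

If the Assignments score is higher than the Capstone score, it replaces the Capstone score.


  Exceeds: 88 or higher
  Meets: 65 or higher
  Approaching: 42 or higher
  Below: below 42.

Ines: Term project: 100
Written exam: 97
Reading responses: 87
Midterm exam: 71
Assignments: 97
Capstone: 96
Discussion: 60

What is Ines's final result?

Assignments (97) > Capstone (96), so Capstone counts as 97.
Weighted total:
  Term project 100 × 0.06 = 6
  Written exam 97 × 0.08 = 7.76
  Reading responses 87 × 0.15 = 13.05
  Midterm exam 71 × 0.09 = 6.39
  Assignments 97 × 0.31 = 30.07
  Capstone 97 × 0.11 = 10.67
  Discussion 60 × 0.2 = 12
Sum = 85.94
85.94 is ≥ 65 and < 88 → Meets

Meets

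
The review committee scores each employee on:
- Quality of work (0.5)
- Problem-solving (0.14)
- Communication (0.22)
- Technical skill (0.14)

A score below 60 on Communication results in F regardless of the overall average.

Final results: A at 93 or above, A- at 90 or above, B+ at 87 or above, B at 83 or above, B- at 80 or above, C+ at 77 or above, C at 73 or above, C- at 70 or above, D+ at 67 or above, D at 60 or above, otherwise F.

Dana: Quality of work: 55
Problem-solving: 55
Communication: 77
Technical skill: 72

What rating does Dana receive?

Communication score 77 ≥ 60: minimum met.
Weighted total:
  Quality of work 55 × 0.5 = 27.5
  Problem-solving 55 × 0.14 = 7.7
  Communication 77 × 0.22 = 16.94
  Technical skill 72 × 0.14 = 10.08
Sum = 62.22
62.22 is ≥ 60 and < 67 → D

D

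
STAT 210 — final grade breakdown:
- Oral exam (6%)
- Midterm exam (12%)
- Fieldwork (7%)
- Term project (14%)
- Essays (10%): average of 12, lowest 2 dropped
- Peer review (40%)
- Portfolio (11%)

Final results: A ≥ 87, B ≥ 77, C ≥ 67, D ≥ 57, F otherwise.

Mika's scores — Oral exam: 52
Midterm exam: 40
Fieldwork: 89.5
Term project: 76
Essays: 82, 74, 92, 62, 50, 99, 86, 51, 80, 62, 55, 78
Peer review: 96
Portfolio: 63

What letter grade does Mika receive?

B

Essays: drop 50, 51 → average of remaining 10 = 770/10 = 77
Weighted total:
  Oral exam 52 × 0.06 = 3.12
  Midterm exam 40 × 0.12 = 4.8
  Fieldwork 89.5 × 0.07 = 6.265
  Term project 76 × 0.14 = 10.64
  Essays 77 × 0.1 = 7.7
  Peer review 96 × 0.4 = 38.4
  Portfolio 63 × 0.11 = 6.93
Sum = 77.855
77.855 is ≥ 77 and < 87 → B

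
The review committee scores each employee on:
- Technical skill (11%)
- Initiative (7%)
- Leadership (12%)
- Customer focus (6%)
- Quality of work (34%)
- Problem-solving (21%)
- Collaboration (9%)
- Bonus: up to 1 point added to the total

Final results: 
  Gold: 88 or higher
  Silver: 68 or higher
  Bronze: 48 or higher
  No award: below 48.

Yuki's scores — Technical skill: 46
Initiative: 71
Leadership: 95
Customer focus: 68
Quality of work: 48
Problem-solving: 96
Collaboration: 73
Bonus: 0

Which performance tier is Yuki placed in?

Silver

Weighted total:
  Technical skill 46 × 0.11 = 5.06
  Initiative 71 × 0.07 = 4.97
  Leadership 95 × 0.12 = 11.4
  Customer focus 68 × 0.06 = 4.08
  Quality of work 48 × 0.34 = 16.32
  Problem-solving 96 × 0.21 = 20.16
  Collaboration 73 × 0.09 = 6.57
Sum = 68.56
Bonus: 68.56 + 0 = 68.56
68.56 is ≥ 68 and < 88 → Silver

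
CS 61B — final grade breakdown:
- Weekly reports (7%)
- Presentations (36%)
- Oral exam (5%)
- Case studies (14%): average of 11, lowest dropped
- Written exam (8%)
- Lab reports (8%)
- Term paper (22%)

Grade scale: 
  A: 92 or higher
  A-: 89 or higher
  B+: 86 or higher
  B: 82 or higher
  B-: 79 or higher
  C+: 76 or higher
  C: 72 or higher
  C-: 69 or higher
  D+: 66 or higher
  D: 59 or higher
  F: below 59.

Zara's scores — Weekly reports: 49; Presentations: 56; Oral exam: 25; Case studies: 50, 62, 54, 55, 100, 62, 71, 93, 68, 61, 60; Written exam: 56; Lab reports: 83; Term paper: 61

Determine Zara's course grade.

Case studies: drop 50 → average of remaining 10 = 686/10 = 68.6
Weighted total:
  Weekly reports 49 × 0.07 = 3.43
  Presentations 56 × 0.36 = 20.16
  Oral exam 25 × 0.05 = 1.25
  Case studies 68.6 × 0.14 = 9.604
  Written exam 56 × 0.08 = 4.48
  Lab reports 83 × 0.08 = 6.64
  Term paper 61 × 0.22 = 13.42
Sum = 58.984
58.984 < 59 → F

F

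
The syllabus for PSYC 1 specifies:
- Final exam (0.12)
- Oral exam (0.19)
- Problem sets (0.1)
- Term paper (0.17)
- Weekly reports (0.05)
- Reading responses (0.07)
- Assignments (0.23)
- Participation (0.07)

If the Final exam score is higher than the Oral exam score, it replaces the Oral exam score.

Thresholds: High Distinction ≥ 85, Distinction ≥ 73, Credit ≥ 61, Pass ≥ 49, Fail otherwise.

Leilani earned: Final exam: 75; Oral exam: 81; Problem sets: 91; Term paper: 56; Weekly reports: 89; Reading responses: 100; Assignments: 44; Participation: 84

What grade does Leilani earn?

Credit

Final exam (75) ≤ Oral exam (81), so Oral exam stays at 81.
Weighted total:
  Final exam 75 × 0.12 = 9
  Oral exam 81 × 0.19 = 15.39
  Problem sets 91 × 0.1 = 9.1
  Term paper 56 × 0.17 = 9.52
  Weekly reports 89 × 0.05 = 4.45
  Reading responses 100 × 0.07 = 7
  Assignments 44 × 0.23 = 10.12
  Participation 84 × 0.07 = 5.88
Sum = 70.46
70.46 is ≥ 61 and < 73 → Credit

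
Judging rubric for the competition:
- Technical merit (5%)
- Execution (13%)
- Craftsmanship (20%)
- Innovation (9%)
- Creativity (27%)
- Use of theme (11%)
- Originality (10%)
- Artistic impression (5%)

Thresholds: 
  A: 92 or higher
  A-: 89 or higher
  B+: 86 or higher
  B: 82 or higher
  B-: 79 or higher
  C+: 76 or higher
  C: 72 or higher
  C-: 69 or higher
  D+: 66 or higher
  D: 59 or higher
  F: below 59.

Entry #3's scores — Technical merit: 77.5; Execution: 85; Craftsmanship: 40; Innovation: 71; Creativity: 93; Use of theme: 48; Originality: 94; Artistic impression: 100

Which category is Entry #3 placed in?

Weighted total:
  Technical merit 77.5 × 0.05 = 3.875
  Execution 85 × 0.13 = 11.05
  Craftsmanship 40 × 0.2 = 8
  Innovation 71 × 0.09 = 6.39
  Creativity 93 × 0.27 = 25.11
  Use of theme 48 × 0.11 = 5.28
  Originality 94 × 0.1 = 9.4
  Artistic impression 100 × 0.05 = 5
Sum = 74.105
74.105 is ≥ 72 and < 76 → C

C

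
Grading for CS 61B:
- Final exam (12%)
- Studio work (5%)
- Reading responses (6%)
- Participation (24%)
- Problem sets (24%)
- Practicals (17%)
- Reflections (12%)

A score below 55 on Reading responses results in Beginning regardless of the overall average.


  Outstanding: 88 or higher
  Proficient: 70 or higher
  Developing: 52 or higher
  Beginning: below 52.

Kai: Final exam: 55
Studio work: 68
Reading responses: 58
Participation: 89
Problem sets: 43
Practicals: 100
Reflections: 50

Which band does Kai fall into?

Developing

Reading responses score 58 ≥ 55: minimum met.
Weighted total:
  Final exam 55 × 0.12 = 6.6
  Studio work 68 × 0.05 = 3.4
  Reading responses 58 × 0.06 = 3.48
  Participation 89 × 0.24 = 21.36
  Problem sets 43 × 0.24 = 10.32
  Practicals 100 × 0.17 = 17
  Reflections 50 × 0.12 = 6
Sum = 68.16
68.16 is ≥ 52 and < 70 → Developing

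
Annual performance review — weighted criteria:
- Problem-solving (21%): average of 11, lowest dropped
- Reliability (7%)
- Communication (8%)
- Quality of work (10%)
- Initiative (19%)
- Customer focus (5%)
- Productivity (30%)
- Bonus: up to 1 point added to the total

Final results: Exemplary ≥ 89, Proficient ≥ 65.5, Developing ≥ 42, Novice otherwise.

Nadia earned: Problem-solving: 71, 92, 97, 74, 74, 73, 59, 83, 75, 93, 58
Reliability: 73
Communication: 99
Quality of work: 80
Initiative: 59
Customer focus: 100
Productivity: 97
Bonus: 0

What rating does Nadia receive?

Proficient

Problem-solving: drop 58 → average of remaining 10 = 791/10 = 79.1
Weighted total:
  Problem-solving 79.1 × 0.21 = 16.611
  Reliability 73 × 0.07 = 5.11
  Communication 99 × 0.08 = 7.92
  Quality of work 80 × 0.1 = 8
  Initiative 59 × 0.19 = 11.21
  Customer focus 100 × 0.05 = 5
  Productivity 97 × 0.3 = 29.1
Sum = 82.951
Bonus: 82.951 + 0 = 82.951
82.951 is ≥ 65.5 and < 89 → Proficient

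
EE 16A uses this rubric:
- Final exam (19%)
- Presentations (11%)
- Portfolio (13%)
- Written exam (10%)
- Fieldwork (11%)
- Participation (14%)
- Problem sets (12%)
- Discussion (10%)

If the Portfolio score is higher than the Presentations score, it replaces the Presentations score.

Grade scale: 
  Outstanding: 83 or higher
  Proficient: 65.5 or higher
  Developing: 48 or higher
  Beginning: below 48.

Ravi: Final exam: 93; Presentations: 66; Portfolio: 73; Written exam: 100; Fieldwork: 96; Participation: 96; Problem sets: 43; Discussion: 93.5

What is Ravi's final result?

Portfolio (73) > Presentations (66), so Presentations counts as 73.
Weighted total:
  Final exam 93 × 0.19 = 17.67
  Presentations 73 × 0.11 = 8.03
  Portfolio 73 × 0.13 = 9.49
  Written exam 100 × 0.1 = 10
  Fieldwork 96 × 0.11 = 10.56
  Participation 96 × 0.14 = 13.44
  Problem sets 43 × 0.12 = 5.16
  Discussion 93.5 × 0.1 = 9.35
Sum = 83.7
83.7 ≥ 83 → Outstanding

Outstanding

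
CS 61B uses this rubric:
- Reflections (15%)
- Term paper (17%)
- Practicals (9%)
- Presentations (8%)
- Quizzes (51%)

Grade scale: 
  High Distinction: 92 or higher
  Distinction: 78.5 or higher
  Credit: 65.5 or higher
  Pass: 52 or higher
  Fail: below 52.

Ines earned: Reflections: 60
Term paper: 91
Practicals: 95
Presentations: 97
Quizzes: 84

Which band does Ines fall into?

Weighted total:
  Reflections 60 × 0.15 = 9
  Term paper 91 × 0.17 = 15.47
  Practicals 95 × 0.09 = 8.55
  Presentations 97 × 0.08 = 7.76
  Quizzes 84 × 0.51 = 42.84
Sum = 83.62
83.62 is ≥ 78.5 and < 92 → Distinction

Distinction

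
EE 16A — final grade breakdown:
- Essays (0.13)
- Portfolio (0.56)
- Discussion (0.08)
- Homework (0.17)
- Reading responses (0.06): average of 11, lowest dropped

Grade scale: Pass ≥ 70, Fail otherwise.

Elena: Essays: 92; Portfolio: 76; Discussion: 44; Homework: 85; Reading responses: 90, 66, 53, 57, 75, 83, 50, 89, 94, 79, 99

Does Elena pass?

Pass

Reading responses: drop 50 → average of remaining 10 = 785/10 = 78.5
Weighted total:
  Essays 92 × 0.13 = 11.96
  Portfolio 76 × 0.56 = 42.56
  Discussion 44 × 0.08 = 3.52
  Homework 85 × 0.17 = 14.45
  Reading responses 78.5 × 0.06 = 4.71
Sum = 77.2
77.2 ≥ 70 → Pass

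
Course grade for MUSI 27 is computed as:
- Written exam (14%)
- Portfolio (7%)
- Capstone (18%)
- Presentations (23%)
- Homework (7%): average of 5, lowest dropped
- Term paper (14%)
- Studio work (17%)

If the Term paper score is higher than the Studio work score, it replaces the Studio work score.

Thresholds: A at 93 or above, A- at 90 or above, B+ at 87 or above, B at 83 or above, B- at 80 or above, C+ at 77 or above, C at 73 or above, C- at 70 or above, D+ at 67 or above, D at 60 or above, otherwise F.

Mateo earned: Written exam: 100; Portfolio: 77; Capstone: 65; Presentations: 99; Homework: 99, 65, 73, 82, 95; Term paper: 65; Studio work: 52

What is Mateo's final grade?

B-

Homework: drop 65 → average of remaining 4 = 349/4 = 87.25
Term paper (65) > Studio work (52), so Studio work counts as 65.
Weighted total:
  Written exam 100 × 0.14 = 14
  Portfolio 77 × 0.07 = 5.39
  Capstone 65 × 0.18 = 11.7
  Presentations 99 × 0.23 = 22.77
  Homework 87.25 × 0.07 = 6.1075
  Term paper 65 × 0.14 = 9.1
  Studio work 65 × 0.17 = 11.05
Sum = 80.1175
80.1175 is ≥ 80 and < 83 → B-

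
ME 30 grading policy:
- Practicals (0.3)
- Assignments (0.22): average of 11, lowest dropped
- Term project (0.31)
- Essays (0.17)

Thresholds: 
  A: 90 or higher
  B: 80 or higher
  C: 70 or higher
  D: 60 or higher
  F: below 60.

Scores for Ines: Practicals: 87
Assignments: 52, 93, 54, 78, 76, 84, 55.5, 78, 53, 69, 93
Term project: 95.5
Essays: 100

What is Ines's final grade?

Assignments: drop 52 → average of remaining 10 = 733.5/10 = 73.35
Weighted total:
  Practicals 87 × 0.3 = 26.1
  Assignments 73.35 × 0.22 = 16.137
  Term project 95.5 × 0.31 = 29.605
  Essays 100 × 0.17 = 17
Sum = 88.842
88.842 is ≥ 80 and < 90 → B

B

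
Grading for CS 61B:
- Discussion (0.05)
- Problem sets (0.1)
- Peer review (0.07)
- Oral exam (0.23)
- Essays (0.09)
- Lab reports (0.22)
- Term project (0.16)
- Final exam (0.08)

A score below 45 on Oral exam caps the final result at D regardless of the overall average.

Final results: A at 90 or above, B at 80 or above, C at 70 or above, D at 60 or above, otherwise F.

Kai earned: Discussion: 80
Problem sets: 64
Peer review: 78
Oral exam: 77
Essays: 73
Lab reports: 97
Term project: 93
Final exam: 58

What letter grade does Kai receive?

Oral exam score 77 ≥ 45: minimum met.
Weighted total:
  Discussion 80 × 0.05 = 4
  Problem sets 64 × 0.1 = 6.4
  Peer review 78 × 0.07 = 5.46
  Oral exam 77 × 0.23 = 17.71
  Essays 73 × 0.09 = 6.57
  Lab reports 97 × 0.22 = 21.34
  Term project 93 × 0.16 = 14.88
  Final exam 58 × 0.08 = 4.64
Sum = 81
81 is ≥ 80 and < 90 → B

B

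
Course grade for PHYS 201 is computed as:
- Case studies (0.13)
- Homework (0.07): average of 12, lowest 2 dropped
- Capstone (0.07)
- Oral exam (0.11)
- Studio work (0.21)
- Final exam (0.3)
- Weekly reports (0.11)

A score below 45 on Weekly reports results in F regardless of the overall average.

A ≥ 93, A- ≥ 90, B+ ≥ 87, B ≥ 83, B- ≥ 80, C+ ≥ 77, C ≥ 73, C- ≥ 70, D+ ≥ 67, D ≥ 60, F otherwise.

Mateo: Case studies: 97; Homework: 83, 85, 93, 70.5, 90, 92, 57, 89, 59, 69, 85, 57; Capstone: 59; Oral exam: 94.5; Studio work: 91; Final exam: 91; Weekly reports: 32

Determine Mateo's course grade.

F

Homework: drop 57, 57 → average of remaining 10 = 815.5/10 = 81.55
Weekly reports score 32 < 45: minimum not met.
Weighted total:
  Case studies 97 × 0.13 = 12.61
  Homework 81.55 × 0.07 = 5.7085
  Capstone 59 × 0.07 = 4.13
  Oral exam 94.5 × 0.11 = 10.395
  Studio work 91 × 0.21 = 19.11
  Final exam 91 × 0.3 = 27.3
  Weekly reports 32 × 0.11 = 3.52
Sum = 82.7735
Because the Weekly reports minimum was not met, the result is F.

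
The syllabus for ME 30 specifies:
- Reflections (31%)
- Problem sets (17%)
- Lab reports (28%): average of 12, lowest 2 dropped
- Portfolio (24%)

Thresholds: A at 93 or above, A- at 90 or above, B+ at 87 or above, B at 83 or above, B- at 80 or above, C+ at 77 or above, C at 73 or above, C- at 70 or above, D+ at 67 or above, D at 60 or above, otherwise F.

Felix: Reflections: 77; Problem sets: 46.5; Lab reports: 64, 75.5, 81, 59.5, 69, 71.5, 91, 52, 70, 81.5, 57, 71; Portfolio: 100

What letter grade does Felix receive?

Lab reports: drop 52, 57 → average of remaining 10 = 734/10 = 73.4
Weighted total:
  Reflections 77 × 0.31 = 23.87
  Problem sets 46.5 × 0.17 = 7.905
  Lab reports 73.4 × 0.28 = 20.552
  Portfolio 100 × 0.24 = 24
Sum = 76.327
76.327 is ≥ 73 and < 77 → C

C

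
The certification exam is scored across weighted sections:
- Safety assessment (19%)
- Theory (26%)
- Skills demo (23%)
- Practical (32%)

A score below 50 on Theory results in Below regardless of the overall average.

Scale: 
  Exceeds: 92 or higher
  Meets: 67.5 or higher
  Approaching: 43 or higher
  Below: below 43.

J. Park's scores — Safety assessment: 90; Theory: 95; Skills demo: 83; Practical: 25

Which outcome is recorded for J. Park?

Meets

Theory score 95 ≥ 50: minimum met.
Weighted total:
  Safety assessment 90 × 0.19 = 17.1
  Theory 95 × 0.26 = 24.7
  Skills demo 83 × 0.23 = 19.09
  Practical 25 × 0.32 = 8
Sum = 68.89
68.89 is ≥ 67.5 and < 92 → Meets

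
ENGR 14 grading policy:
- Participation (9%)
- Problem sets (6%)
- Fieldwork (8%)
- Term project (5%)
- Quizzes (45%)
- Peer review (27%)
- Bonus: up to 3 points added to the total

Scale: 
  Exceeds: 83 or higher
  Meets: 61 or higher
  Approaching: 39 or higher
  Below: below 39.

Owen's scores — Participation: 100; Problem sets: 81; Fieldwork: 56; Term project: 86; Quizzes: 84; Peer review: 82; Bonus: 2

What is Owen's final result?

Exceeds

Weighted total:
  Participation 100 × 0.09 = 9
  Problem sets 81 × 0.06 = 4.86
  Fieldwork 56 × 0.08 = 4.48
  Term project 86 × 0.05 = 4.3
  Quizzes 84 × 0.45 = 37.8
  Peer review 82 × 0.27 = 22.14
Sum = 82.58
Bonus: 82.58 + 2 = 84.58
84.58 ≥ 83 → Exceeds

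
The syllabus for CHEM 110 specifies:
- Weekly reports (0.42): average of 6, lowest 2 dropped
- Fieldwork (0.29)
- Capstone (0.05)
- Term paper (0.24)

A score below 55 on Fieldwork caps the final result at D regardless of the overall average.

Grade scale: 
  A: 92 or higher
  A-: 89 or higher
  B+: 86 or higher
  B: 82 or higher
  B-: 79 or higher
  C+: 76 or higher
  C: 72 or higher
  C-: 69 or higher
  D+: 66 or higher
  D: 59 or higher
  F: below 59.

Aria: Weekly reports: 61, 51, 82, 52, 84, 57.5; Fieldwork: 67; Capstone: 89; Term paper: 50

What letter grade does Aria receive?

D

Weekly reports: drop 51, 52 → average of remaining 4 = 284.5/4 = 71.125
Fieldwork score 67 ≥ 55: minimum met.
Weighted total:
  Weekly reports 71.125 × 0.42 = 29.8725
  Fieldwork 67 × 0.29 = 19.43
  Capstone 89 × 0.05 = 4.45
  Term paper 50 × 0.24 = 12
Sum = 65.7525
65.7525 is ≥ 59 and < 66 → D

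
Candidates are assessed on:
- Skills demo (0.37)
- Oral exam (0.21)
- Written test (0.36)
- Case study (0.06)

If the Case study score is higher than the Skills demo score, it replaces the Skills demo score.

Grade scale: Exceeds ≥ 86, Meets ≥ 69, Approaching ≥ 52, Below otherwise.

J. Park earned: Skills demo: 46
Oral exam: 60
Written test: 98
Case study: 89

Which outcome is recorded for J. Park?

Exceeds

Case study (89) > Skills demo (46), so Skills demo counts as 89.
Weighted total:
  Skills demo 89 × 0.37 = 32.93
  Oral exam 60 × 0.21 = 12.6
  Written test 98 × 0.36 = 35.28
  Case study 89 × 0.06 = 5.34
Sum = 86.15
86.15 ≥ 86 → Exceeds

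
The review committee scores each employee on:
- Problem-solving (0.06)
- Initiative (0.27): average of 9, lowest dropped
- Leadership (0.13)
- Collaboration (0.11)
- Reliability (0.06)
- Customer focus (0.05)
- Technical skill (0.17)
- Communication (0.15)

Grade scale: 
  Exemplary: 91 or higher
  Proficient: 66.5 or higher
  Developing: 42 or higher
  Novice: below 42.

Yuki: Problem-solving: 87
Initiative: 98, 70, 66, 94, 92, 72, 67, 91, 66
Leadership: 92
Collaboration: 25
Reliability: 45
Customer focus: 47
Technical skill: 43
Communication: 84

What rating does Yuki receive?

Proficient

Initiative: drop 66 → average of remaining 8 = 650/8 = 81.25
Weighted total:
  Problem-solving 87 × 0.06 = 5.22
  Initiative 81.25 × 0.27 = 21.9375
  Leadership 92 × 0.13 = 11.96
  Collaboration 25 × 0.11 = 2.75
  Reliability 45 × 0.06 = 2.7
  Customer focus 47 × 0.05 = 2.35
  Technical skill 43 × 0.17 = 7.31
  Communication 84 × 0.15 = 12.6
Sum = 66.8275
66.8275 is ≥ 66.5 and < 91 → Proficient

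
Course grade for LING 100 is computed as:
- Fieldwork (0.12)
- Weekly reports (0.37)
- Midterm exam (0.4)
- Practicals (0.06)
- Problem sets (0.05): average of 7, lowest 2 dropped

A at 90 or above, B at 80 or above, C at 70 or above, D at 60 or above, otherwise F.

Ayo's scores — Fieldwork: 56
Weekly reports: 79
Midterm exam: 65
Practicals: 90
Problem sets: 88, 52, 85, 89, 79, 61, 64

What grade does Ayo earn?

C

Problem sets: drop 52, 61 → average of remaining 5 = 405/5 = 81
Weighted total:
  Fieldwork 56 × 0.12 = 6.72
  Weekly reports 79 × 0.37 = 29.23
  Midterm exam 65 × 0.4 = 26
  Practicals 90 × 0.06 = 5.4
  Problem sets 81 × 0.05 = 4.05
Sum = 71.4
71.4 is ≥ 70 and < 80 → C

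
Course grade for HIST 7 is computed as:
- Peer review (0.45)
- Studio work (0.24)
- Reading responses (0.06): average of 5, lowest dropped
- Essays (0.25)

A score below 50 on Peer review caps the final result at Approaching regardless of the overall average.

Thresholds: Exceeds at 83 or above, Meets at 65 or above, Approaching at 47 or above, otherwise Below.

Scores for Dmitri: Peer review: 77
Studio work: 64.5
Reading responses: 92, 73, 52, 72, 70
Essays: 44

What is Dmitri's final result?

Reading responses: drop 52 → average of remaining 4 = 307/4 = 76.75
Peer review score 77 ≥ 50: minimum met.
Weighted total:
  Peer review 77 × 0.45 = 34.65
  Studio work 64.5 × 0.24 = 15.48
  Reading responses 76.75 × 0.06 = 4.605
  Essays 44 × 0.25 = 11
Sum = 65.735
65.735 is ≥ 65 and < 83 → Meets

Meets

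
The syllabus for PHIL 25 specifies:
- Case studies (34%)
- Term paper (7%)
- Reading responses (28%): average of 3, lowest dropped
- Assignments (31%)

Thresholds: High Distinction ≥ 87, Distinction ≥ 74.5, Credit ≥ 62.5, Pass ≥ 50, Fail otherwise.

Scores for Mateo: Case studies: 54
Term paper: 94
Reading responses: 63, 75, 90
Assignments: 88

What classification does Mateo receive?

Distinction

Reading responses: drop 63 → average of remaining 2 = 165/2 = 82.5
Weighted total:
  Case studies 54 × 0.34 = 18.36
  Term paper 94 × 0.07 = 6.58
  Reading responses 82.5 × 0.28 = 23.1
  Assignments 88 × 0.31 = 27.28
Sum = 75.32
75.32 is ≥ 74.5 and < 87 → Distinction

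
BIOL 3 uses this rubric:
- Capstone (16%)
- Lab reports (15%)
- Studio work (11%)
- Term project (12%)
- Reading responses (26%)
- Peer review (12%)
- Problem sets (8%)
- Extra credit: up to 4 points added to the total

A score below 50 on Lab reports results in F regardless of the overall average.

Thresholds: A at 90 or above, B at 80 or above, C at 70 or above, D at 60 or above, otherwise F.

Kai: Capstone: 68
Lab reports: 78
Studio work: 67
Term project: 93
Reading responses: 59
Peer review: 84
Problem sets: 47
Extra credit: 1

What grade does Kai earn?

C

Lab reports score 78 ≥ 50: minimum met.
Weighted total:
  Capstone 68 × 0.16 = 10.88
  Lab reports 78 × 0.15 = 11.7
  Studio work 67 × 0.11 = 7.37
  Term project 93 × 0.12 = 11.16
  Reading responses 59 × 0.26 = 15.34
  Peer review 84 × 0.12 = 10.08
  Problem sets 47 × 0.08 = 3.76
Sum = 70.29
Extra credit: 70.29 + 1 = 71.29
71.29 is ≥ 70 and < 80 → C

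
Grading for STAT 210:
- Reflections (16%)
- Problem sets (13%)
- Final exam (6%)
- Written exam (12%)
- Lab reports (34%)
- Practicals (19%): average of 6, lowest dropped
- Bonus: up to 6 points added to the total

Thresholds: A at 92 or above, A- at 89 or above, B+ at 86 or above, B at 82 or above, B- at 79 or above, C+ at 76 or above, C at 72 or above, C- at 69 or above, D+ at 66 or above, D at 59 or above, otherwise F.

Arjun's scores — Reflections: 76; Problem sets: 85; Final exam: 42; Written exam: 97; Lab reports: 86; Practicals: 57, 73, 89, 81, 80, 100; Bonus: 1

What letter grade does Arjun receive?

B

Practicals: drop 57 → average of remaining 5 = 423/5 = 84.6
Weighted total:
  Reflections 76 × 0.16 = 12.16
  Problem sets 85 × 0.13 = 11.05
  Final exam 42 × 0.06 = 2.52
  Written exam 97 × 0.12 = 11.64
  Lab reports 86 × 0.34 = 29.24
  Practicals 84.6 × 0.19 = 16.074
Sum = 82.684
Bonus: 82.684 + 1 = 83.684
83.684 is ≥ 82 and < 86 → B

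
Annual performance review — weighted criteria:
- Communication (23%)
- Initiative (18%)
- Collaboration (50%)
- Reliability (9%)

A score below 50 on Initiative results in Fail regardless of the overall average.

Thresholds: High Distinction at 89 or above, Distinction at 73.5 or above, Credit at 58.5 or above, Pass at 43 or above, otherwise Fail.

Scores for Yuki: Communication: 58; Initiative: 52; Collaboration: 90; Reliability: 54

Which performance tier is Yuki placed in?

Credit

Initiative score 52 ≥ 50: minimum met.
Weighted total:
  Communication 58 × 0.23 = 13.34
  Initiative 52 × 0.18 = 9.36
  Collaboration 90 × 0.5 = 45
  Reliability 54 × 0.09 = 4.86
Sum = 72.56
72.56 is ≥ 58.5 and < 73.5 → Credit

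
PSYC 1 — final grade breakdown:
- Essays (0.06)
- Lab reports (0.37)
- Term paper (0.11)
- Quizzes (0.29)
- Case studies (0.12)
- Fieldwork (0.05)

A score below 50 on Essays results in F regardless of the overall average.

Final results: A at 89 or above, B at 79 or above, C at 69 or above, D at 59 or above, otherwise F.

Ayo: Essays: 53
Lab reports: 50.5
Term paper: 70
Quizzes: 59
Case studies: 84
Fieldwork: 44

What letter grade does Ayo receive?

Essays score 53 ≥ 50: minimum met.
Weighted total:
  Essays 53 × 0.06 = 3.18
  Lab reports 50.5 × 0.37 = 18.685
  Term paper 70 × 0.11 = 7.7
  Quizzes 59 × 0.29 = 17.11
  Case studies 84 × 0.12 = 10.08
  Fieldwork 44 × 0.05 = 2.2
Sum = 58.955
58.955 < 59 → F

F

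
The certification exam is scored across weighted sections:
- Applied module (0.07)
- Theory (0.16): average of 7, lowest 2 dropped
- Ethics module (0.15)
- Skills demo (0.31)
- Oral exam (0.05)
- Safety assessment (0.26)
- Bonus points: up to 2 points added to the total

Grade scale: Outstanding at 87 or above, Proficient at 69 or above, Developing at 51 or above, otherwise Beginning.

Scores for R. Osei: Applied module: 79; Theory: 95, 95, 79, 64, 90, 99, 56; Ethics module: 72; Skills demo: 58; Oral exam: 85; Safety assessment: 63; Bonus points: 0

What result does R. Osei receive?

Proficient

Theory: drop 56, 64 → average of remaining 5 = 458/5 = 91.6
Weighted total:
  Applied module 79 × 0.07 = 5.53
  Theory 91.6 × 0.16 = 14.656
  Ethics module 72 × 0.15 = 10.8
  Skills demo 58 × 0.31 = 17.98
  Oral exam 85 × 0.05 = 4.25
  Safety assessment 63 × 0.26 = 16.38
Sum = 69.596
Bonus points: 69.596 + 0 = 69.596
69.596 is ≥ 69 and < 87 → Proficient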